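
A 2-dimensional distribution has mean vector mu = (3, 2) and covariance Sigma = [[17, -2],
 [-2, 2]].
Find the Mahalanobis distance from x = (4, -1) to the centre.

Step 1 — centre the observation: (x - mu) = (1, -3).

Step 2 — invert Sigma. det(Sigma) = 17·2 - (-2)² = 30.
  Sigma^{-1} = (1/det) · [[d, -b], [-b, a]] = [[0.0667, 0.0667],
 [0.0667, 0.5667]].

Step 3 — form the quadratic (x - mu)^T · Sigma^{-1} · (x - mu):
  Sigma^{-1} · (x - mu) = (-0.1333, -1.6333).
  (x - mu)^T · [Sigma^{-1} · (x - mu)] = (1)·(-0.1333) + (-3)·(-1.6333) = 4.7667.

Step 4 — take square root: d = √(4.7667) ≈ 2.1833.

d(x, mu) = √(4.7667) ≈ 2.1833


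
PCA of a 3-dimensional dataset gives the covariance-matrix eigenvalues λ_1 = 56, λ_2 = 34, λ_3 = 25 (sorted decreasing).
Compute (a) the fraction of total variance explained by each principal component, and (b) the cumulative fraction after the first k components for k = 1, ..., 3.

Step 1 — total variance = trace(Sigma) = Σ λ_i = 56 + 34 + 25 = 115.

Step 2 — fraction explained by component i = λ_i / Σ λ:
  PC1: 56/115 = 0.487
  PC2: 34/115 = 0.2957
  PC3: 25/115 = 0.2174

Step 3 — cumulative fraction after k components = (λ_1 + ... + λ_k) / Σ λ:
  k = 1: 56/115 = 0.487
  k = 2: (56 + 34)/115 = 90/115 = 0.7826
  k = 3: (56 + 34 + 25)/115 = 115/115 = 1

Summary (fraction, with percent):

explained: PC1 0.487 (48.7%), PC2 0.2957 (29.57%), PC3 0.2174 (21.74%);  cumulative: 0.487, 0.7826, 1


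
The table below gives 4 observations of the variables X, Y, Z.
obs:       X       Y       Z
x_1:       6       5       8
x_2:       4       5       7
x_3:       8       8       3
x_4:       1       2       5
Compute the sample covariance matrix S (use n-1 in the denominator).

Step 1 — column means:
  mean(X) = (6 + 4 + 8 + 1) / 4 = 19/4 = 4.75
  mean(Y) = (5 + 5 + 8 + 2) / 4 = 20/4 = 5
  mean(Z) = (8 + 7 + 3 + 5) / 4 = 23/4 = 5.75

Step 2 — sample covariance S[i,j] = (1/(n-1)) · Σ_k (x_{k,i} - mean_i) · (x_{k,j} - mean_j), with n-1 = 3.
  S[X,X] = ((1.25)·(1.25) + (-0.75)·(-0.75) + (3.25)·(3.25) + (-3.75)·(-3.75)) / 3 = 26.75/3 = 8.9167
  S[X,Y] = ((1.25)·(0) + (-0.75)·(0) + (3.25)·(3) + (-3.75)·(-3)) / 3 = 21/3 = 7
  S[X,Z] = ((1.25)·(2.25) + (-0.75)·(1.25) + (3.25)·(-2.75) + (-3.75)·(-0.75)) / 3 = -4.25/3 = -1.4167
  S[Y,Y] = ((0)·(0) + (0)·(0) + (3)·(3) + (-3)·(-3)) / 3 = 18/3 = 6
  S[Y,Z] = ((0)·(2.25) + (0)·(1.25) + (3)·(-2.75) + (-3)·(-0.75)) / 3 = -6/3 = -2
  S[Z,Z] = ((2.25)·(2.25) + (1.25)·(1.25) + (-2.75)·(-2.75) + (-0.75)·(-0.75)) / 3 = 14.75/3 = 4.9167

S is symmetric (S[j,i] = S[i,j]). Assembling:

S = [[8.9167, 7, -1.4167],
 [7, 6, -2],
 [-1.4167, -2, 4.9167]]


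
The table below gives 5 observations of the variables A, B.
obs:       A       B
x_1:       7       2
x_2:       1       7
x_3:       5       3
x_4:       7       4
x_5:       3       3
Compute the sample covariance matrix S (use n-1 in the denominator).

Step 1 — column means:
  mean(A) = (7 + 1 + 5 + 7 + 3) / 5 = 23/5 = 4.6
  mean(B) = (2 + 7 + 3 + 4 + 3) / 5 = 19/5 = 3.8

Step 2 — sample covariance S[i,j] = (1/(n-1)) · Σ_k (x_{k,i} - mean_i) · (x_{k,j} - mean_j), with n-1 = 4.
  S[A,A] = ((2.4)·(2.4) + (-3.6)·(-3.6) + (0.4)·(0.4) + (2.4)·(2.4) + (-1.6)·(-1.6)) / 4 = 27.2/4 = 6.8
  S[A,B] = ((2.4)·(-1.8) + (-3.6)·(3.2) + (0.4)·(-0.8) + (2.4)·(0.2) + (-1.6)·(-0.8)) / 4 = -14.4/4 = -3.6
  S[B,B] = ((-1.8)·(-1.8) + (3.2)·(3.2) + (-0.8)·(-0.8) + (0.2)·(0.2) + (-0.8)·(-0.8)) / 4 = 14.8/4 = 3.7

S is symmetric (S[j,i] = S[i,j]). Assembling:

S = [[6.8, -3.6],
 [-3.6, 3.7]]


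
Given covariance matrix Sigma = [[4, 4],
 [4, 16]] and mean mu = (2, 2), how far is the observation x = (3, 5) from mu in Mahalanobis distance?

Step 1 — centre the observation: (x - mu) = (1, 3).

Step 2 — invert Sigma. det(Sigma) = 4·16 - (4)² = 48.
  Sigma^{-1} = (1/det) · [[d, -b], [-b, a]] = [[0.3333, -0.0833],
 [-0.0833, 0.0833]].

Step 3 — form the quadratic (x - mu)^T · Sigma^{-1} · (x - mu):
  Sigma^{-1} · (x - mu) = (0.0833, 0.1667).
  (x - mu)^T · [Sigma^{-1} · (x - mu)] = (1)·(0.0833) + (3)·(0.1667) = 0.5833.

Step 4 — take square root: d = √(0.5833) ≈ 0.7638.

d(x, mu) = √(0.5833) ≈ 0.7638


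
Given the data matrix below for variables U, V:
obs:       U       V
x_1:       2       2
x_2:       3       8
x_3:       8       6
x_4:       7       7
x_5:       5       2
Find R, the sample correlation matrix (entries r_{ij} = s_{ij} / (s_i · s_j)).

Step 1 — column means:
  mean(U) = (2 + 3 + 8 + 7 + 5) / 5 = 25/5 = 5
  mean(V) = (2 + 8 + 6 + 7 + 2) / 5 = 25/5 = 5

Step 2 — sample variances and covariances s[i,j] = (1/(n-1)) · Σ_k (x_{k,i} - mean_i) · (x_{k,j} - mean_j), with n-1 = 4:
  s[U,U] = ((-3)·(-3) + (-2)·(-2) + (3)·(3) + (2)·(2) + (0)·(0)) / 4 = 26/4 = 6.5
  s[U,V] = ((-3)·(-3) + (-2)·(3) + (3)·(1) + (2)·(2) + (0)·(-3)) / 4 = 10/4 = 2.5
  s[V,V] = ((-3)·(-3) + (3)·(3) + (1)·(1) + (2)·(2) + (-3)·(-3)) / 4 = 32/4 = 8
  Sample standard deviations s_i = √(s[i,i]):
  s(U) = √(6.5) = 2.5495
  s(V) = √(8) = 2.8284

Step 3 — r_{ij} = s_{ij} / (s_i · s_j):
  r[U,U] = 1 (diagonal).
  r[U,V] = 2.5 / (2.5495 · 2.8284) = 2.5 / 7.2111 = 0.3467
  r[V,V] = 1 (diagonal).

R is symmetric with unit diagonal. Assembling:

R = [[1, 0.3467],
 [0.3467, 1]]


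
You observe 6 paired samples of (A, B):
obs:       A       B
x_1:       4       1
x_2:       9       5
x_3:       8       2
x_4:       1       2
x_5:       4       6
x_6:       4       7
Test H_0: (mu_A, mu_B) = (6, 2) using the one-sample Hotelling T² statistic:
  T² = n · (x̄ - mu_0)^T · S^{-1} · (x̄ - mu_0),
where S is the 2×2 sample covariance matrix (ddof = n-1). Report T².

Step 1 — sample mean vector:
  mean(A) = (4 + 9 + 8 + 1 + 4 + 4) / 6 = 30/6 = 5
  mean(B) = (1 + 5 + 2 + 2 + 6 + 7) / 6 = 23/6 = 3.8333
  x̄ = (5, 3.8333),  deviation x̄ - mu_0 = (5, 3.8333) - (6, 2) = (-1, 1.8333).

Step 2 — sample covariance matrix, S[i,j] = (1/(n-1)) · Σ_k (x_{k,i} - mean_i) · (x_{k,j} - mean_j), divisor n-1 = 5:
  S[A,A] = ((-1)·(-1) + (4)·(4) + (3)·(3) + (-4)·(-4) + (-1)·(-1) + (-1)·(-1)) / 5 = 44/5 = 8.8
  S[A,B] = ((-1)·(-2.8333) + (4)·(1.1667) + (3)·(-1.8333) + (-4)·(-1.8333) + (-1)·(2.1667) + (-1)·(3.1667)) / 5 = 4/5 = 0.8
  S[B,B] = ((-2.8333)·(-2.8333) + (1.1667)·(1.1667) + (-1.8333)·(-1.8333) + (-1.8333)·(-1.8333) + (2.1667)·(2.1667) + (3.1667)·(3.1667)) / 5 = 30.8333/5 = 6.1667
  S = [[8.8, 0.8],
 [0.8, 6.1667]].

Step 3 — invert S. det(S) = 8.8·6.1667 - (0.8)² = 53.6267.
  S^{-1} = (1/det) · [[d, -b], [-b, a]] = [[0.115, -0.0149],
 [-0.0149, 0.1641]].

Step 4 — quadratic form (x̄ - mu_0)^T · S^{-1} · (x̄ - mu_0):
  S^{-1} · (x̄ - mu_0) = (-0.1423, 0.3158),
  (x̄ - mu_0)^T · [...] = (-1)·(-0.1423) + (1.8333)·(0.3158) = 0.7212.

Step 5 — scale by n: T² = 6 · 0.7212 = 4.3274.

T² ≈ 4.3274


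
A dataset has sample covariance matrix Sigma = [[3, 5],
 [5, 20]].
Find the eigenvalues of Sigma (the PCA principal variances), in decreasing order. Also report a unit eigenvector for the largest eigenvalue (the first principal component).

Step 1 — characteristic polynomial of 2×2 Sigma:
  det(Sigma - λI) = λ² - trace · λ + det = 0.
  trace = 3 + 20 = 23, det = 3·20 - (5)² = 35.
Step 2 — discriminant:
  Δ = trace² - 4·det = 529 - 140 = 389.
Step 3 — eigenvalues:
  λ = (trace ± √Δ)/2 = (23 ± 19.7231)/2,
  λ_1 = 21.3615,  λ_2 = 1.6385.

Step 4 — unit eigenvector for λ_1: solve (Sigma - λ_1 I)v = 0. First row:
  (3 - 21.3615)·v_x + (5)·v_y = 0, i.e. (-18.3615)·v_x + (5)·v_y = 0,
  so v ∝ (b, λ_1 - a) = (5, 18.3615) = u.
  ||u|| = √((5)² + (18.3615)²) = √(362.1462) ≈ 19.0301,
  v_1 = u/||u|| ≈ (0.2627, 0.9649) (||v_1|| = 1).

λ_1 = 21.3615,  λ_2 = 1.6385;  v_1 ≈ (0.2627, 0.9649)


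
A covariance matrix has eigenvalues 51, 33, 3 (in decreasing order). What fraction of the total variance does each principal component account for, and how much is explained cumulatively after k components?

Step 1 — total variance = trace(Sigma) = Σ λ_i = 51 + 33 + 3 = 87.

Step 2 — fraction explained by component i = λ_i / Σ λ:
  PC1: 51/87 = 0.5862
  PC2: 33/87 = 0.3793
  PC3: 3/87 = 0.0345

Step 3 — cumulative fraction after k components = (λ_1 + ... + λ_k) / Σ λ:
  k = 1: 51/87 = 0.5862
  k = 2: (51 + 33)/87 = 84/87 = 0.9655
  k = 3: (51 + 33 + 3)/87 = 87/87 = 1

Summary (fraction, with percent):

explained: PC1 0.5862 (58.62%), PC2 0.3793 (37.93%), PC3 0.0345 (3.45%);  cumulative: 0.5862, 0.9655, 1


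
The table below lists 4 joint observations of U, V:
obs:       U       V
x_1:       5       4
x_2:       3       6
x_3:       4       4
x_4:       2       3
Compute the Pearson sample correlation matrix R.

Step 1 — column means:
  mean(U) = (5 + 3 + 4 + 2) / 4 = 14/4 = 3.5
  mean(V) = (4 + 6 + 4 + 3) / 4 = 17/4 = 4.25

Step 2 — sample variances and covariances s[i,j] = (1/(n-1)) · Σ_k (x_{k,i} - mean_i) · (x_{k,j} - mean_j), with n-1 = 3:
  s[U,U] = ((1.5)·(1.5) + (-0.5)·(-0.5) + (0.5)·(0.5) + (-1.5)·(-1.5)) / 3 = 5/3 = 1.6667
  s[U,V] = ((1.5)·(-0.25) + (-0.5)·(1.75) + (0.5)·(-0.25) + (-1.5)·(-1.25)) / 3 = 0.5/3 = 0.1667
  s[V,V] = ((-0.25)·(-0.25) + (1.75)·(1.75) + (-0.25)·(-0.25) + (-1.25)·(-1.25)) / 3 = 4.75/3 = 1.5833
  Sample standard deviations s_i = √(s[i,i]):
  s(U) = √(1.6667) = 1.291
  s(V) = √(1.5833) = 1.2583

Step 3 — r_{ij} = s_{ij} / (s_i · s_j):
  r[U,U] = 1 (diagonal).
  r[U,V] = 0.1667 / (1.291 · 1.2583) = 0.1667 / 1.6245 = 0.1026
  r[V,V] = 1 (diagonal).

R is symmetric with unit diagonal. Assembling:

R = [[1, 0.1026],
 [0.1026, 1]]


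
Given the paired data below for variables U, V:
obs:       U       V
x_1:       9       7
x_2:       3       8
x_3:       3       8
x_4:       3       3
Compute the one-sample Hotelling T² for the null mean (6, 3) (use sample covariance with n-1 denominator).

Step 1 — sample mean vector:
  mean(U) = (9 + 3 + 3 + 3) / 4 = 18/4 = 4.5
  mean(V) = (7 + 8 + 8 + 3) / 4 = 26/4 = 6.5
  x̄ = (4.5, 6.5),  deviation x̄ - mu_0 = (4.5, 6.5) - (6, 3) = (-1.5, 3.5).

Step 2 — sample covariance matrix, S[i,j] = (1/(n-1)) · Σ_k (x_{k,i} - mean_i) · (x_{k,j} - mean_j), divisor n-1 = 3:
  S[U,U] = ((4.5)·(4.5) + (-1.5)·(-1.5) + (-1.5)·(-1.5) + (-1.5)·(-1.5)) / 3 = 27/3 = 9
  S[U,V] = ((4.5)·(0.5) + (-1.5)·(1.5) + (-1.5)·(1.5) + (-1.5)·(-3.5)) / 3 = 3/3 = 1
  S[V,V] = ((0.5)·(0.5) + (1.5)·(1.5) + (1.5)·(1.5) + (-3.5)·(-3.5)) / 3 = 17/3 = 5.6667
  S = [[9, 1],
 [1, 5.6667]].

Step 3 — invert S. det(S) = 9·5.6667 - (1)² = 50.
  S^{-1} = (1/det) · [[d, -b], [-b, a]] = [[0.1133, -0.02],
 [-0.02, 0.18]].

Step 4 — quadratic form (x̄ - mu_0)^T · S^{-1} · (x̄ - mu_0):
  S^{-1} · (x̄ - mu_0) = (-0.24, 0.66),
  (x̄ - mu_0)^T · [...] = (-1.5)·(-0.24) + (3.5)·(0.66) = 2.67.

Step 5 — scale by n: T² = 4 · 2.67 = 10.68.

T² ≈ 10.68


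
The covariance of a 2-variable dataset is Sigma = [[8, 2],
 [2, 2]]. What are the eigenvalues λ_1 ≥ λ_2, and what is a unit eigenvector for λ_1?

Step 1 — characteristic polynomial of 2×2 Sigma:
  det(Sigma - λI) = λ² - trace · λ + det = 0.
  trace = 8 + 2 = 10, det = 8·2 - (2)² = 12.
Step 2 — discriminant:
  Δ = trace² - 4·det = 100 - 48 = 52.
Step 3 — eigenvalues:
  λ = (trace ± √Δ)/2 = (10 ± 7.2111)/2,
  λ_1 = 8.6056,  λ_2 = 1.3944.

Step 4 — unit eigenvector for λ_1: solve (Sigma - λ_1 I)v = 0. First row:
  (8 - 8.6056)·v_x + (2)·v_y = 0, i.e. (-0.6056)·v_x + (2)·v_y = 0,
  so v ∝ (b, λ_1 - a) = (2, 0.6056) = u.
  ||u|| = √((2)² + (0.6056)²) = √(4.3667) ≈ 2.0897,
  v_1 = u/||u|| ≈ (0.9571, 0.2898) (||v_1|| = 1).

λ_1 = 8.6056,  λ_2 = 1.3944;  v_1 ≈ (0.9571, 0.2898)


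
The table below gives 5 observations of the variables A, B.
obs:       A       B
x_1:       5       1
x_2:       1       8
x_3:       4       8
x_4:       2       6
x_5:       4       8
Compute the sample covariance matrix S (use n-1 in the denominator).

Step 1 — column means:
  mean(A) = (5 + 1 + 4 + 2 + 4) / 5 = 16/5 = 3.2
  mean(B) = (1 + 8 + 8 + 6 + 8) / 5 = 31/5 = 6.2

Step 2 — sample covariance S[i,j] = (1/(n-1)) · Σ_k (x_{k,i} - mean_i) · (x_{k,j} - mean_j), with n-1 = 4.
  S[A,A] = ((1.8)·(1.8) + (-2.2)·(-2.2) + (0.8)·(0.8) + (-1.2)·(-1.2) + (0.8)·(0.8)) / 4 = 10.8/4 = 2.7
  S[A,B] = ((1.8)·(-5.2) + (-2.2)·(1.8) + (0.8)·(1.8) + (-1.2)·(-0.2) + (0.8)·(1.8)) / 4 = -10.2/4 = -2.55
  S[B,B] = ((-5.2)·(-5.2) + (1.8)·(1.8) + (1.8)·(1.8) + (-0.2)·(-0.2) + (1.8)·(1.8)) / 4 = 36.8/4 = 9.2

S is symmetric (S[j,i] = S[i,j]). Assembling:

S = [[2.7, -2.55],
 [-2.55, 9.2]]


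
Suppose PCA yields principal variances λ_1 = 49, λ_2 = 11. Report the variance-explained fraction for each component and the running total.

Step 1 — total variance = trace(Sigma) = Σ λ_i = 49 + 11 = 60.

Step 2 — fraction explained by component i = λ_i / Σ λ:
  PC1: 49/60 = 0.8167
  PC2: 11/60 = 0.1833

Step 3 — cumulative fraction after k components = (λ_1 + ... + λ_k) / Σ λ:
  k = 1: 49/60 = 0.8167
  k = 2: (49 + 11)/60 = 60/60 = 1

Summary (fraction, with percent):

explained: PC1 0.8167 (81.67%), PC2 0.1833 (18.33%);  cumulative: 0.8167, 1


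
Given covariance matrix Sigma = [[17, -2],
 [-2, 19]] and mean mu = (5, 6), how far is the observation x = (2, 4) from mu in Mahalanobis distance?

Step 1 — centre the observation: (x - mu) = (-3, -2).

Step 2 — invert Sigma. det(Sigma) = 17·19 - (-2)² = 319.
  Sigma^{-1} = (1/det) · [[d, -b], [-b, a]] = [[0.0596, 0.0063],
 [0.0063, 0.0533]].

Step 3 — form the quadratic (x - mu)^T · Sigma^{-1} · (x - mu):
  Sigma^{-1} · (x - mu) = (-0.1912, -0.1254).
  (x - mu)^T · [Sigma^{-1} · (x - mu)] = (-3)·(-0.1912) + (-2)·(-0.1254) = 0.8245.

Step 4 — take square root: d = √(0.8245) ≈ 0.908.

d(x, mu) = √(0.8245) ≈ 0.908


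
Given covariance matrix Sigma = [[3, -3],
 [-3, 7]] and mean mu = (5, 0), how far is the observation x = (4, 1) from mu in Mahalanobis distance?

Step 1 — centre the observation: (x - mu) = (-1, 1).

Step 2 — invert Sigma. det(Sigma) = 3·7 - (-3)² = 12.
  Sigma^{-1} = (1/det) · [[d, -b], [-b, a]] = [[0.5833, 0.25],
 [0.25, 0.25]].

Step 3 — form the quadratic (x - mu)^T · Sigma^{-1} · (x - mu):
  Sigma^{-1} · (x - mu) = (-0.3333, 0).
  (x - mu)^T · [Sigma^{-1} · (x - mu)] = (-1)·(-0.3333) + (1)·(0) = 0.3333.

Step 4 — take square root: d = √(0.3333) ≈ 0.5774.

d(x, mu) = √(0.3333) ≈ 0.5774


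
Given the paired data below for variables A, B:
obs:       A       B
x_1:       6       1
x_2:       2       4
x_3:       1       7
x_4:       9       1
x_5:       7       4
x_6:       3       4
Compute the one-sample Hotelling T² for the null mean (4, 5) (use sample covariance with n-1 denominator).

Step 1 — sample mean vector:
  mean(A) = (6 + 2 + 1 + 9 + 7 + 3) / 6 = 28/6 = 4.6667
  mean(B) = (1 + 4 + 7 + 1 + 4 + 4) / 6 = 21/6 = 3.5
  x̄ = (4.6667, 3.5),  deviation x̄ - mu_0 = (4.6667, 3.5) - (4, 5) = (0.6667, -1.5).

Step 2 — sample covariance matrix, S[i,j] = (1/(n-1)) · Σ_k (x_{k,i} - mean_i) · (x_{k,j} - mean_j), divisor n-1 = 5:
  S[A,A] = ((1.3333)·(1.3333) + (-2.6667)·(-2.6667) + (-3.6667)·(-3.6667) + (4.3333)·(4.3333) + (2.3333)·(2.3333) + (-1.6667)·(-1.6667)) / 5 = 49.3333/5 = 9.8667
  S[A,B] = ((1.3333)·(-2.5) + (-2.6667)·(0.5) + (-3.6667)·(3.5) + (4.3333)·(-2.5) + (2.3333)·(0.5) + (-1.6667)·(0.5)) / 5 = -28/5 = -5.6
  S[B,B] = ((-2.5)·(-2.5) + (0.5)·(0.5) + (3.5)·(3.5) + (-2.5)·(-2.5) + (0.5)·(0.5) + (0.5)·(0.5)) / 5 = 25.5/5 = 5.1
  S = [[9.8667, -5.6],
 [-5.6, 5.1]].

Step 3 — invert S. det(S) = 9.8667·5.1 - (-5.6)² = 18.96.
  S^{-1} = (1/det) · [[d, -b], [-b, a]] = [[0.269, 0.2954],
 [0.2954, 0.5204]].

Step 4 — quadratic form (x̄ - mu_0)^T · S^{-1} · (x̄ - mu_0):
  S^{-1} · (x̄ - mu_0) = (-0.2637, -0.5837),
  (x̄ - mu_0)^T · [...] = (0.6667)·(-0.2637) + (-1.5)·(-0.5837) = 0.6997.

Step 5 — scale by n: T² = 6 · 0.6997 = 4.1983.

T² ≈ 4.1983


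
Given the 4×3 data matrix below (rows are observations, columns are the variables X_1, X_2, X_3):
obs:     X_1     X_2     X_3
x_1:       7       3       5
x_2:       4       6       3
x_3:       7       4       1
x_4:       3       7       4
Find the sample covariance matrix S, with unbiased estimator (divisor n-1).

Step 1 — column means:
  mean(X_1) = (7 + 4 + 7 + 3) / 4 = 21/4 = 5.25
  mean(X_2) = (3 + 6 + 4 + 7) / 4 = 20/4 = 5
  mean(X_3) = (5 + 3 + 1 + 4) / 4 = 13/4 = 3.25

Step 2 — sample covariance S[i,j] = (1/(n-1)) · Σ_k (x_{k,i} - mean_i) · (x_{k,j} - mean_j), with n-1 = 3.
  S[X_1,X_1] = ((1.75)·(1.75) + (-1.25)·(-1.25) + (1.75)·(1.75) + (-2.25)·(-2.25)) / 3 = 12.75/3 = 4.25
  S[X_1,X_2] = ((1.75)·(-2) + (-1.25)·(1) + (1.75)·(-1) + (-2.25)·(2)) / 3 = -11/3 = -3.6667
  S[X_1,X_3] = ((1.75)·(1.75) + (-1.25)·(-0.25) + (1.75)·(-2.25) + (-2.25)·(0.75)) / 3 = -2.25/3 = -0.75
  S[X_2,X_2] = ((-2)·(-2) + (1)·(1) + (-1)·(-1) + (2)·(2)) / 3 = 10/3 = 3.3333
  S[X_2,X_3] = ((-2)·(1.75) + (1)·(-0.25) + (-1)·(-2.25) + (2)·(0.75)) / 3 = 0/3 = 0
  S[X_3,X_3] = ((1.75)·(1.75) + (-0.25)·(-0.25) + (-2.25)·(-2.25) + (0.75)·(0.75)) / 3 = 8.75/3 = 2.9167

S is symmetric (S[j,i] = S[i,j]). Assembling:

S = [[4.25, -3.6667, -0.75],
 [-3.6667, 3.3333, 0],
 [-0.75, 0, 2.9167]]


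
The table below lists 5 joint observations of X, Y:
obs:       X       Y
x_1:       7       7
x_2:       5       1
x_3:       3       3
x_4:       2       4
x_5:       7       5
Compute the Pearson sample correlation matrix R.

Step 1 — column means:
  mean(X) = (7 + 5 + 3 + 2 + 7) / 5 = 24/5 = 4.8
  mean(Y) = (7 + 1 + 3 + 4 + 5) / 5 = 20/5 = 4

Step 2 — sample variances and covariances s[i,j] = (1/(n-1)) · Σ_k (x_{k,i} - mean_i) · (x_{k,j} - mean_j), with n-1 = 4:
  s[X,X] = ((2.2)·(2.2) + (0.2)·(0.2) + (-1.8)·(-1.8) + (-2.8)·(-2.8) + (2.2)·(2.2)) / 4 = 20.8/4 = 5.2
  s[X,Y] = ((2.2)·(3) + (0.2)·(-3) + (-1.8)·(-1) + (-2.8)·(0) + (2.2)·(1)) / 4 = 10/4 = 2.5
  s[Y,Y] = ((3)·(3) + (-3)·(-3) + (-1)·(-1) + (0)·(0) + (1)·(1)) / 4 = 20/4 = 5
  Sample standard deviations s_i = √(s[i,i]):
  s(X) = √(5.2) = 2.2804
  s(Y) = √(5) = 2.2361

Step 3 — r_{ij} = s_{ij} / (s_i · s_j):
  r[X,X] = 1 (diagonal).
  r[X,Y] = 2.5 / (2.2804 · 2.2361) = 2.5 / 5.099 = 0.4903
  r[Y,Y] = 1 (diagonal).

R is symmetric with unit diagonal. Assembling:

R = [[1, 0.4903],
 [0.4903, 1]]


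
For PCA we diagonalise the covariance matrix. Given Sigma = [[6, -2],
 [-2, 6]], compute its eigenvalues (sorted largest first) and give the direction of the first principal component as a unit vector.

Step 1 — characteristic polynomial of 2×2 Sigma:
  det(Sigma - λI) = λ² - trace · λ + det = 0.
  trace = 6 + 6 = 12, det = 6·6 - (-2)² = 32.
Step 2 — discriminant:
  Δ = trace² - 4·det = 144 - 128 = 16.
Step 3 — eigenvalues:
  λ = (trace ± √Δ)/2 = (12 ± 4)/2,
  λ_1 = 8,  λ_2 = 4.

Step 4 — unit eigenvector for λ_1: solve (Sigma - λ_1 I)v = 0. First row:
  (6 - 8)·v_x + (-2)·v_y = 0, i.e. (-2)·v_x + (-2)·v_y = 0,
  so v ∝ (b, λ_1 - a) = (-2, 2); multiply by -1 so the first entry is positive: u = (2, -2).
  ||u|| = √((2)² + (-2)²) = √(8) ≈ 2.8284,
  v_1 = u/||u|| ≈ (0.7071, -0.7071) (||v_1|| = 1).

λ_1 = 8,  λ_2 = 4;  v_1 ≈ (0.7071, -0.7071)


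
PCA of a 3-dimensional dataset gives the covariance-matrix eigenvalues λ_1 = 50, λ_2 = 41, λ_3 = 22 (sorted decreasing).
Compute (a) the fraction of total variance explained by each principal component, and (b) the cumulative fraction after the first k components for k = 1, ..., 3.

Step 1 — total variance = trace(Sigma) = Σ λ_i = 50 + 41 + 22 = 113.

Step 2 — fraction explained by component i = λ_i / Σ λ:
  PC1: 50/113 = 0.4425
  PC2: 41/113 = 0.3628
  PC3: 22/113 = 0.1947

Step 3 — cumulative fraction after k components = (λ_1 + ... + λ_k) / Σ λ:
  k = 1: 50/113 = 0.4425
  k = 2: (50 + 41)/113 = 91/113 = 0.8053
  k = 3: (50 + 41 + 22)/113 = 113/113 = 1

Summary (fraction, with percent):

explained: PC1 0.4425 (44.25%), PC2 0.3628 (36.28%), PC3 0.1947 (19.47%);  cumulative: 0.4425, 0.8053, 1


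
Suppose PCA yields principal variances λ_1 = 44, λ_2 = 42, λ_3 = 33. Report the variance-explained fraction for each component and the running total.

Step 1 — total variance = trace(Sigma) = Σ λ_i = 44 + 42 + 33 = 119.

Step 2 — fraction explained by component i = λ_i / Σ λ:
  PC1: 44/119 = 0.3697
  PC2: 42/119 = 0.3529
  PC3: 33/119 = 0.2773

Step 3 — cumulative fraction after k components = (λ_1 + ... + λ_k) / Σ λ:
  k = 1: 44/119 = 0.3697
  k = 2: (44 + 42)/119 = 86/119 = 0.7227
  k = 3: (44 + 42 + 33)/119 = 119/119 = 1

Summary (fraction, with percent):

explained: PC1 0.3697 (36.97%), PC2 0.3529 (35.29%), PC3 0.2773 (27.73%);  cumulative: 0.3697, 0.7227, 1


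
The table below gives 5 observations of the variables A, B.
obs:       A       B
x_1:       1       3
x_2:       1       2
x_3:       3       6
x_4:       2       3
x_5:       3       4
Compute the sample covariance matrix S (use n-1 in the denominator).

Step 1 — column means:
  mean(A) = (1 + 1 + 3 + 2 + 3) / 5 = 10/5 = 2
  mean(B) = (3 + 2 + 6 + 3 + 4) / 5 = 18/5 = 3.6

Step 2 — sample covariance S[i,j] = (1/(n-1)) · Σ_k (x_{k,i} - mean_i) · (x_{k,j} - mean_j), with n-1 = 4.
  S[A,A] = ((-1)·(-1) + (-1)·(-1) + (1)·(1) + (0)·(0) + (1)·(1)) / 4 = 4/4 = 1
  S[A,B] = ((-1)·(-0.6) + (-1)·(-1.6) + (1)·(2.4) + (0)·(-0.6) + (1)·(0.4)) / 4 = 5/4 = 1.25
  S[B,B] = ((-0.6)·(-0.6) + (-1.6)·(-1.6) + (2.4)·(2.4) + (-0.6)·(-0.6) + (0.4)·(0.4)) / 4 = 9.2/4 = 2.3

S is symmetric (S[j,i] = S[i,j]). Assembling:

S = [[1, 1.25],
 [1.25, 2.3]]


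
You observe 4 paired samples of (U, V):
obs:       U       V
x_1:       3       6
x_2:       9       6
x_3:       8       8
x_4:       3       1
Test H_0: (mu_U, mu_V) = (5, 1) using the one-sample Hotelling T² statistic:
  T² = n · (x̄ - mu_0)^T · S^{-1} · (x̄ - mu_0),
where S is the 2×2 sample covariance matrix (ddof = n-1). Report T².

Step 1 — sample mean vector:
  mean(U) = (3 + 9 + 8 + 3) / 4 = 23/4 = 5.75
  mean(V) = (6 + 6 + 8 + 1) / 4 = 21/4 = 5.25
  x̄ = (5.75, 5.25),  deviation x̄ - mu_0 = (5.75, 5.25) - (5, 1) = (0.75, 4.25).

Step 2 — sample covariance matrix, S[i,j] = (1/(n-1)) · Σ_k (x_{k,i} - mean_i) · (x_{k,j} - mean_j), divisor n-1 = 3:
  S[U,U] = ((-2.75)·(-2.75) + (3.25)·(3.25) + (2.25)·(2.25) + (-2.75)·(-2.75)) / 3 = 30.75/3 = 10.25
  S[U,V] = ((-2.75)·(0.75) + (3.25)·(0.75) + (2.25)·(2.75) + (-2.75)·(-4.25)) / 3 = 18.25/3 = 6.0833
  S[V,V] = ((0.75)·(0.75) + (0.75)·(0.75) + (2.75)·(2.75) + (-4.25)·(-4.25)) / 3 = 26.75/3 = 8.9167
  S = [[10.25, 6.0833],
 [6.0833, 8.9167]].

Step 3 — invert S. det(S) = 10.25·8.9167 - (6.0833)² = 54.3889.
  S^{-1} = (1/det) · [[d, -b], [-b, a]] = [[0.1639, -0.1118],
 [-0.1118, 0.1885]].

Step 4 — quadratic form (x̄ - mu_0)^T · S^{-1} · (x̄ - mu_0):
  S^{-1} · (x̄ - mu_0) = (-0.3524, 0.7171),
  (x̄ - mu_0)^T · [...] = (0.75)·(-0.3524) + (4.25)·(0.7171) = 2.7832.

Step 5 — scale by n: T² = 4 · 2.7832 = 11.1328.

T² ≈ 11.1328


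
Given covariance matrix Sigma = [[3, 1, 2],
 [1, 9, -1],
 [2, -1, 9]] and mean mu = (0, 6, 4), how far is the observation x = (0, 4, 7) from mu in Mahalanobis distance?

Step 1 — centre the observation: (x - mu) = (0, -2, 3).

Step 2 — invert Sigma (cofactor / det for 3×3, or solve directly):
  Sigma^{-1} = [[0.4188, -0.0576, -0.0995],
 [-0.0576, 0.1204, 0.0262],
 [-0.0995, 0.0262, 0.1361]].

Step 3 — form the quadratic (x - mu)^T · Sigma^{-1} · (x - mu):
  Sigma^{-1} · (x - mu) = (-0.1832, -0.1623, 0.356).
  (x - mu)^T · [Sigma^{-1} · (x - mu)] = (0)·(-0.1832) + (-2)·(-0.1623) + (3)·(0.356) = 1.3927.

Step 4 — take square root: d = √(1.3927) ≈ 1.1801.

d(x, mu) = √(1.3927) ≈ 1.1801


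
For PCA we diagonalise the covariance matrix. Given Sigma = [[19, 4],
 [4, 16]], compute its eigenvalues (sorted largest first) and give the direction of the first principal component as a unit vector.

Step 1 — characteristic polynomial of 2×2 Sigma:
  det(Sigma - λI) = λ² - trace · λ + det = 0.
  trace = 19 + 16 = 35, det = 19·16 - (4)² = 288.
Step 2 — discriminant:
  Δ = trace² - 4·det = 1225 - 1152 = 73.
Step 3 — eigenvalues:
  λ = (trace ± √Δ)/2 = (35 ± 8.544)/2,
  λ_1 = 21.772,  λ_2 = 13.228.

Step 4 — unit eigenvector for λ_1: solve (Sigma - λ_1 I)v = 0. First row:
  (19 - 21.772)·v_x + (4)·v_y = 0, i.e. (-2.772)·v_x + (4)·v_y = 0,
  so v ∝ (b, λ_1 - a) = (4, 2.772) = u.
  ||u|| = √((4)² + (2.772)²) = √(23.684) ≈ 4.8666,
  v_1 = u/||u|| ≈ (0.8219, 0.5696) (||v_1|| = 1).

λ_1 = 21.772,  λ_2 = 13.228;  v_1 ≈ (0.8219, 0.5696)


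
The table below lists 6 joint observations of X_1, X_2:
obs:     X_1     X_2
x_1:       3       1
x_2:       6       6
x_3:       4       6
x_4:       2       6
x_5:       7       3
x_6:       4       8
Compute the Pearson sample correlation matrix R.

Step 1 — column means:
  mean(X_1) = (3 + 6 + 4 + 2 + 7 + 4) / 6 = 26/6 = 4.3333
  mean(X_2) = (1 + 6 + 6 + 6 + 3 + 8) / 6 = 30/6 = 5

Step 2 — sample variances and covariances s[i,j] = (1/(n-1)) · Σ_k (x_{k,i} - mean_i) · (x_{k,j} - mean_j), with n-1 = 5:
  s[X_1,X_1] = ((-1.3333)·(-1.3333) + (1.6667)·(1.6667) + (-0.3333)·(-0.3333) + (-2.3333)·(-2.3333) + (2.6667)·(2.6667) + (-0.3333)·(-0.3333)) / 5 = 17.3333/5 = 3.4667
  s[X_1,X_2] = ((-1.3333)·(-4) + (1.6667)·(1) + (-0.3333)·(1) + (-2.3333)·(1) + (2.6667)·(-2) + (-0.3333)·(3)) / 5 = -2/5 = -0.4
  s[X_2,X_2] = ((-4)·(-4) + (1)·(1) + (1)·(1) + (1)·(1) + (-2)·(-2) + (3)·(3)) / 5 = 32/5 = 6.4
  Sample standard deviations s_i = √(s[i,i]):
  s(X_1) = √(3.4667) = 1.8619
  s(X_2) = √(6.4) = 2.5298

Step 3 — r_{ij} = s_{ij} / (s_i · s_j):
  r[X_1,X_1] = 1 (diagonal).
  r[X_1,X_2] = -0.4 / (1.8619 · 2.5298) = -0.4 / 4.7103 = -0.0849
  r[X_2,X_2] = 1 (diagonal).

R is symmetric with unit diagonal. Assembling:

R = [[1, -0.0849],
 [-0.0849, 1]]


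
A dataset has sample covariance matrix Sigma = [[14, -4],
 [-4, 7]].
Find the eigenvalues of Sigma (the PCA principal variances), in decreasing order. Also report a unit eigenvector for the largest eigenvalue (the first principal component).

Step 1 — characteristic polynomial of 2×2 Sigma:
  det(Sigma - λI) = λ² - trace · λ + det = 0.
  trace = 14 + 7 = 21, det = 14·7 - (-4)² = 82.
Step 2 — discriminant:
  Δ = trace² - 4·det = 441 - 328 = 113.
Step 3 — eigenvalues:
  λ = (trace ± √Δ)/2 = (21 ± 10.6301)/2,
  λ_1 = 15.8151,  λ_2 = 5.1849.

Step 4 — unit eigenvector for λ_1: solve (Sigma - λ_1 I)v = 0. First row:
  (14 - 15.8151)·v_x + (-4)·v_y = 0, i.e. (-1.8151)·v_x + (-4)·v_y = 0,
  so v ∝ (b, λ_1 - a) = (-4, 1.8151); multiply by -1 so the first entry is positive: u = (4, -1.8151).
  ||u|| = √((4)² + (-1.8151)²) = √(19.2945) ≈ 4.3925,
  v_1 = u/||u|| ≈ (0.9106, -0.4132) (||v_1|| = 1).

λ_1 = 15.8151,  λ_2 = 5.1849;  v_1 ≈ (0.9106, -0.4132)


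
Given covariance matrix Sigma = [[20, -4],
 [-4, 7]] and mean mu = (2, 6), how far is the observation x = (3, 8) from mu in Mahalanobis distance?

Step 1 — centre the observation: (x - mu) = (1, 2).

Step 2 — invert Sigma. det(Sigma) = 20·7 - (-4)² = 124.
  Sigma^{-1} = (1/det) · [[d, -b], [-b, a]] = [[0.0565, 0.0323],
 [0.0323, 0.1613]].

Step 3 — form the quadratic (x - mu)^T · Sigma^{-1} · (x - mu):
  Sigma^{-1} · (x - mu) = (0.121, 0.3548).
  (x - mu)^T · [Sigma^{-1} · (x - mu)] = (1)·(0.121) + (2)·(0.3548) = 0.8306.

Step 4 — take square root: d = √(0.8306) ≈ 0.9114.

d(x, mu) = √(0.8306) ≈ 0.9114


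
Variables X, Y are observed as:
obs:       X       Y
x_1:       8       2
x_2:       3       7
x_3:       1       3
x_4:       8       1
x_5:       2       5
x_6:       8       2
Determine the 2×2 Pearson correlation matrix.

Step 1 — column means:
  mean(X) = (8 + 3 + 1 + 8 + 2 + 8) / 6 = 30/6 = 5
  mean(Y) = (2 + 7 + 3 + 1 + 5 + 2) / 6 = 20/6 = 3.3333

Step 2 — sample variances and covariances s[i,j] = (1/(n-1)) · Σ_k (x_{k,i} - mean_i) · (x_{k,j} - mean_j), with n-1 = 5:
  s[X,X] = ((3)·(3) + (-2)·(-2) + (-4)·(-4) + (3)·(3) + (-3)·(-3) + (3)·(3)) / 5 = 56/5 = 11.2
  s[X,Y] = ((3)·(-1.3333) + (-2)·(3.6667) + (-4)·(-0.3333) + (3)·(-2.3333) + (-3)·(1.6667) + (3)·(-1.3333)) / 5 = -26/5 = -5.2
  s[Y,Y] = ((-1.3333)·(-1.3333) + (3.6667)·(3.6667) + (-0.3333)·(-0.3333) + (-2.3333)·(-2.3333) + (1.6667)·(1.6667) + (-1.3333)·(-1.3333)) / 5 = 25.3333/5 = 5.0667
  Sample standard deviations s_i = √(s[i,i]):
  s(X) = √(11.2) = 3.3466
  s(Y) = √(5.0667) = 2.2509

Step 3 — r_{ij} = s_{ij} / (s_i · s_j):
  r[X,X] = 1 (diagonal).
  r[X,Y] = -5.2 / (3.3466 · 2.2509) = -5.2 / 7.533 = -0.6903
  r[Y,Y] = 1 (diagonal).

R is symmetric with unit diagonal. Assembling:

R = [[1, -0.6903],
 [-0.6903, 1]]


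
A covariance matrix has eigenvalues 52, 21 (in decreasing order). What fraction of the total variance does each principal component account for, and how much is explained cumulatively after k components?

Step 1 — total variance = trace(Sigma) = Σ λ_i = 52 + 21 = 73.

Step 2 — fraction explained by component i = λ_i / Σ λ:
  PC1: 52/73 = 0.7123
  PC2: 21/73 = 0.2877

Step 3 — cumulative fraction after k components = (λ_1 + ... + λ_k) / Σ λ:
  k = 1: 52/73 = 0.7123
  k = 2: (52 + 21)/73 = 73/73 = 1

Summary (fraction, with percent):

explained: PC1 0.7123 (71.23%), PC2 0.2877 (28.77%);  cumulative: 0.7123, 1


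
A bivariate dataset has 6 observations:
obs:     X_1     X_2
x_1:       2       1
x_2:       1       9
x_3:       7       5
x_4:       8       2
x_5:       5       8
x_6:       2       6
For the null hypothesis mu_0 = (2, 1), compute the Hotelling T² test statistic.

Step 1 — sample mean vector:
  mean(X_1) = (2 + 1 + 7 + 8 + 5 + 2) / 6 = 25/6 = 4.1667
  mean(X_2) = (1 + 9 + 5 + 2 + 8 + 6) / 6 = 31/6 = 5.1667
  x̄ = (4.1667, 5.1667),  deviation x̄ - mu_0 = (4.1667, 5.1667) - (2, 1) = (2.1667, 4.1667).

Step 2 — sample covariance matrix, S[i,j] = (1/(n-1)) · Σ_k (x_{k,i} - mean_i) · (x_{k,j} - mean_j), divisor n-1 = 5:
  S[X_1,X_1] = ((-2.1667)·(-2.1667) + (-3.1667)·(-3.1667) + (2.8333)·(2.8333) + (3.8333)·(3.8333) + (0.8333)·(0.8333) + (-2.1667)·(-2.1667)) / 5 = 42.8333/5 = 8.5667
  S[X_1,X_2] = ((-2.1667)·(-4.1667) + (-3.1667)·(3.8333) + (2.8333)·(-0.1667) + (3.8333)·(-3.1667) + (0.8333)·(2.8333) + (-2.1667)·(0.8333)) / 5 = -15.1667/5 = -3.0333
  S[X_2,X_2] = ((-4.1667)·(-4.1667) + (3.8333)·(3.8333) + (-0.1667)·(-0.1667) + (-3.1667)·(-3.1667) + (2.8333)·(2.8333) + (0.8333)·(0.8333)) / 5 = 50.8333/5 = 10.1667
  S = [[8.5667, -3.0333],
 [-3.0333, 10.1667]].

Step 3 — invert S. det(S) = 8.5667·10.1667 - (-3.0333)² = 77.8933.
  S^{-1} = (1/det) · [[d, -b], [-b, a]] = [[0.1305, 0.0389],
 [0.0389, 0.11]].

Step 4 — quadratic form (x̄ - mu_0)^T · S^{-1} · (x̄ - mu_0):
  S^{-1} · (x̄ - mu_0) = (0.4451, 0.5426),
  (x̄ - mu_0)^T · [...] = (2.1667)·(0.4451) + (4.1667)·(0.5426) = 3.2252.

Step 5 — scale by n: T² = 6 · 3.2252 = 19.3512.

T² ≈ 19.3512


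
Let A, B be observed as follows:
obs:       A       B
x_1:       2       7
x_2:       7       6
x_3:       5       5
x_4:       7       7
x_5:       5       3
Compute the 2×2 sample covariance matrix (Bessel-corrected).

Step 1 — column means:
  mean(A) = (2 + 7 + 5 + 7 + 5) / 5 = 26/5 = 5.2
  mean(B) = (7 + 6 + 5 + 7 + 3) / 5 = 28/5 = 5.6

Step 2 — sample covariance S[i,j] = (1/(n-1)) · Σ_k (x_{k,i} - mean_i) · (x_{k,j} - mean_j), with n-1 = 4.
  S[A,A] = ((-3.2)·(-3.2) + (1.8)·(1.8) + (-0.2)·(-0.2) + (1.8)·(1.8) + (-0.2)·(-0.2)) / 4 = 16.8/4 = 4.2
  S[A,B] = ((-3.2)·(1.4) + (1.8)·(0.4) + (-0.2)·(-0.6) + (1.8)·(1.4) + (-0.2)·(-2.6)) / 4 = -0.6/4 = -0.15
  S[B,B] = ((1.4)·(1.4) + (0.4)·(0.4) + (-0.6)·(-0.6) + (1.4)·(1.4) + (-2.6)·(-2.6)) / 4 = 11.2/4 = 2.8

S is symmetric (S[j,i] = S[i,j]). Assembling:

S = [[4.2, -0.15],
 [-0.15, 2.8]]


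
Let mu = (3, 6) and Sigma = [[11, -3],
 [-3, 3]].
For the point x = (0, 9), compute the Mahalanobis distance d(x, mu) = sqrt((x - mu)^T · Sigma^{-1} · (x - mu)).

Step 1 — centre the observation: (x - mu) = (-3, 3).

Step 2 — invert Sigma. det(Sigma) = 11·3 - (-3)² = 24.
  Sigma^{-1} = (1/det) · [[d, -b], [-b, a]] = [[0.125, 0.125],
 [0.125, 0.4583]].

Step 3 — form the quadratic (x - mu)^T · Sigma^{-1} · (x - mu):
  Sigma^{-1} · (x - mu) = (0, 1).
  (x - mu)^T · [Sigma^{-1} · (x - mu)] = (-3)·(0) + (3)·(1) = 3.

Step 4 — take square root: d = √(3) ≈ 1.7321.

d(x, mu) = √(3) ≈ 1.7321


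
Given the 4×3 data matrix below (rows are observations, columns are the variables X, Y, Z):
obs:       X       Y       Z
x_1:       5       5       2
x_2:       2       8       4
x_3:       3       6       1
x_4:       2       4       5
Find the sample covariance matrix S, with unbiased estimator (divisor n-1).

Step 1 — column means:
  mean(X) = (5 + 2 + 3 + 2) / 4 = 12/4 = 3
  mean(Y) = (5 + 8 + 6 + 4) / 4 = 23/4 = 5.75
  mean(Z) = (2 + 4 + 1 + 5) / 4 = 12/4 = 3

Step 2 — sample covariance S[i,j] = (1/(n-1)) · Σ_k (x_{k,i} - mean_i) · (x_{k,j} - mean_j), with n-1 = 3.
  S[X,X] = ((2)·(2) + (-1)·(-1) + (0)·(0) + (-1)·(-1)) / 3 = 6/3 = 2
  S[X,Y] = ((2)·(-0.75) + (-1)·(2.25) + (0)·(0.25) + (-1)·(-1.75)) / 3 = -2/3 = -0.6667
  S[X,Z] = ((2)·(-1) + (-1)·(1) + (0)·(-2) + (-1)·(2)) / 3 = -5/3 = -1.6667
  S[Y,Y] = ((-0.75)·(-0.75) + (2.25)·(2.25) + (0.25)·(0.25) + (-1.75)·(-1.75)) / 3 = 8.75/3 = 2.9167
  S[Y,Z] = ((-0.75)·(-1) + (2.25)·(1) + (0.25)·(-2) + (-1.75)·(2)) / 3 = -1/3 = -0.3333
  S[Z,Z] = ((-1)·(-1) + (1)·(1) + (-2)·(-2) + (2)·(2)) / 3 = 10/3 = 3.3333

S is symmetric (S[j,i] = S[i,j]). Assembling:

S = [[2, -0.6667, -1.6667],
 [-0.6667, 2.9167, -0.3333],
 [-1.6667, -0.3333, 3.3333]]


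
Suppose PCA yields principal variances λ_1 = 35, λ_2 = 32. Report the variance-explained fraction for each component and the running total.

Step 1 — total variance = trace(Sigma) = Σ λ_i = 35 + 32 = 67.

Step 2 — fraction explained by component i = λ_i / Σ λ:
  PC1: 35/67 = 0.5224
  PC2: 32/67 = 0.4776

Step 3 — cumulative fraction after k components = (λ_1 + ... + λ_k) / Σ λ:
  k = 1: 35/67 = 0.5224
  k = 2: (35 + 32)/67 = 67/67 = 1

Summary (fraction, with percent):

explained: PC1 0.5224 (52.24%), PC2 0.4776 (47.76%);  cumulative: 0.5224, 1


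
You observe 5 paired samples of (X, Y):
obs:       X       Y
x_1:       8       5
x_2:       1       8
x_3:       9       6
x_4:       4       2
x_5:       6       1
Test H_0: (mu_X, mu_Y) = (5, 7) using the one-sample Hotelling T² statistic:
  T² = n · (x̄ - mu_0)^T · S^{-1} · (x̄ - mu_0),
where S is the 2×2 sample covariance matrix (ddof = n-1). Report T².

Step 1 — sample mean vector:
  mean(X) = (8 + 1 + 9 + 4 + 6) / 5 = 28/5 = 5.6
  mean(Y) = (5 + 8 + 6 + 2 + 1) / 5 = 22/5 = 4.4
  x̄ = (5.6, 4.4),  deviation x̄ - mu_0 = (5.6, 4.4) - (5, 7) = (0.6, -2.6).

Step 2 — sample covariance matrix, S[i,j] = (1/(n-1)) · Σ_k (x_{k,i} - mean_i) · (x_{k,j} - mean_j), divisor n-1 = 4:
  S[X,X] = ((2.4)·(2.4) + (-4.6)·(-4.6) + (3.4)·(3.4) + (-1.6)·(-1.6) + (0.4)·(0.4)) / 4 = 41.2/4 = 10.3
  S[X,Y] = ((2.4)·(0.6) + (-4.6)·(3.6) + (3.4)·(1.6) + (-1.6)·(-2.4) + (0.4)·(-3.4)) / 4 = -7.2/4 = -1.8
  S[Y,Y] = ((0.6)·(0.6) + (3.6)·(3.6) + (1.6)·(1.6) + (-2.4)·(-2.4) + (-3.4)·(-3.4)) / 4 = 33.2/4 = 8.3
  S = [[10.3, -1.8],
 [-1.8, 8.3]].

Step 3 — invert S. det(S) = 10.3·8.3 - (-1.8)² = 82.25.
  S^{-1} = (1/det) · [[d, -b], [-b, a]] = [[0.1009, 0.0219],
 [0.0219, 0.1252]].

Step 4 — quadratic form (x̄ - mu_0)^T · S^{-1} · (x̄ - mu_0):
  S^{-1} · (x̄ - mu_0) = (0.0036, -0.3125),
  (x̄ - mu_0)^T · [...] = (0.6)·(0.0036) + (-2.6)·(-0.3125) = 0.8146.

Step 5 — scale by n: T² = 5 · 0.8146 = 4.0729.

T² ≈ 4.0729


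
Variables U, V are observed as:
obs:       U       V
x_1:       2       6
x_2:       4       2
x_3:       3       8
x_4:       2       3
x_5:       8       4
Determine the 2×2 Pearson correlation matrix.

Step 1 — column means:
  mean(U) = (2 + 4 + 3 + 2 + 8) / 5 = 19/5 = 3.8
  mean(V) = (6 + 2 + 8 + 3 + 4) / 5 = 23/5 = 4.6

Step 2 — sample variances and covariances s[i,j] = (1/(n-1)) · Σ_k (x_{k,i} - mean_i) · (x_{k,j} - mean_j), with n-1 = 4:
  s[U,U] = ((-1.8)·(-1.8) + (0.2)·(0.2) + (-0.8)·(-0.8) + (-1.8)·(-1.8) + (4.2)·(4.2)) / 4 = 24.8/4 = 6.2
  s[U,V] = ((-1.8)·(1.4) + (0.2)·(-2.6) + (-0.8)·(3.4) + (-1.8)·(-1.6) + (4.2)·(-0.6)) / 4 = -5.4/4 = -1.35
  s[V,V] = ((1.4)·(1.4) + (-2.6)·(-2.6) + (3.4)·(3.4) + (-1.6)·(-1.6) + (-0.6)·(-0.6)) / 4 = 23.2/4 = 5.8
  Sample standard deviations s_i = √(s[i,i]):
  s(U) = √(6.2) = 2.49
  s(V) = √(5.8) = 2.4083

Step 3 — r_{ij} = s_{ij} / (s_i · s_j):
  r[U,U] = 1 (diagonal).
  r[U,V] = -1.35 / (2.49 · 2.4083) = -1.35 / 5.9967 = -0.2251
  r[V,V] = 1 (diagonal).

R is symmetric with unit diagonal. Assembling:

R = [[1, -0.2251],
 [-0.2251, 1]]


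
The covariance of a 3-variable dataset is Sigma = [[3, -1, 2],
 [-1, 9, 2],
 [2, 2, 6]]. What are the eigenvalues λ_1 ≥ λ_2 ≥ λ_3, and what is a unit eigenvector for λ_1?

Step 1 — characteristic polynomial p(λ) = det(λI - Sigma) = λ³ - tr·λ² + c_1·λ - det, where tr = trace, c_1 = sum of the principal 2×2 minors, det = det(Sigma):
  tr = 3 + 9 + 6 = 18,
  c_1 = (3·9 - (-1)²) + (3·6 - (2)²) + (9·6 - (2)²) = 26 + 14 + 50 = 90,
  det = 3·(9·6 - (2)²) - (-1)·((-1)·6 - (2)·(2)) + (2)·((-1)·(2) - 9·(2)) = 3·(50) - (-1)·(-10) + (2)·(-20) = 100.
  So p(λ) = λ³ - 18λ² + 90λ - 100.
Step 2 — look for an integer root (rational root theorem: any rational root is an integer divisor of 100). Testing λ = 10:
  p(10) = 1000 - 1800 + 900 - 100 = 0  ✓
  Dividing out (λ - 10): p(λ) = (λ - 10)(λ² - 8λ + 10).
Step 3 — remaining eigenvalues from the quadratic λ² - 8λ + 10 = 0:
  Δ = 8² - 4·10 = 64 - 40 = 24,  λ = (8 ± √24)/2 = (8 ± 4.899)/2 ≈ 6.4495 or 1.5505.
  Sorted: λ_1 = 10,  λ_2 = 6.4495,  λ_3 = 1.5505  (check: sum = 18 = tr ✓).

Step 4 — unit eigenvector for λ_1 = 10: v spans the null space of (Sigma - λ_1 I), whose rows are
  r_1 = (-7, -1, 2),  r_2 = (-1, -1, 2),  r_3 = (2, 2, -4).
  v is orthogonal to every row, so take v ∝ r_1 × r_2 = ((-1)·(2) - (2)·(-1), (2)·(-1) - (-7)·(2), (-7)·(-1) - (-1)·(-1)) = (0, 12, 6).
  Rescale (divide by 6): u = (0, 2, 1).
  ||u|| = √((0)² + (2)² + (1)²) = √(5) ≈ 2.2361,  v_1 = u/||u|| ≈ (0, 0.8944, 0.4472) (||v_1|| = 1).

λ_1 = 10,  λ_2 = 6.4495,  λ_3 = 1.5505;  v_1 ≈ (0, 0.8944, 0.4472)


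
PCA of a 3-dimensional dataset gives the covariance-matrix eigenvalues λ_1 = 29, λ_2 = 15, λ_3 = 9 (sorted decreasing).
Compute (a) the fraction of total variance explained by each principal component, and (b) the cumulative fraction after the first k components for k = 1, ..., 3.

Step 1 — total variance = trace(Sigma) = Σ λ_i = 29 + 15 + 9 = 53.

Step 2 — fraction explained by component i = λ_i / Σ λ:
  PC1: 29/53 = 0.5472
  PC2: 15/53 = 0.283
  PC3: 9/53 = 0.1698

Step 3 — cumulative fraction after k components = (λ_1 + ... + λ_k) / Σ λ:
  k = 1: 29/53 = 0.5472
  k = 2: (29 + 15)/53 = 44/53 = 0.8302
  k = 3: (29 + 15 + 9)/53 = 53/53 = 1

Summary (fraction, with percent):

explained: PC1 0.5472 (54.72%), PC2 0.283 (28.3%), PC3 0.1698 (16.98%);  cumulative: 0.5472, 0.8302, 1


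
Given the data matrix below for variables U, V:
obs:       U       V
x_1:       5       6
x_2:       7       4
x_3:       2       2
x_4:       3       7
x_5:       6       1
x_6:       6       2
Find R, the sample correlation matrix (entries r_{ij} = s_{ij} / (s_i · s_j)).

Step 1 — column means:
  mean(U) = (5 + 7 + 2 + 3 + 6 + 6) / 6 = 29/6 = 4.8333
  mean(V) = (6 + 4 + 2 + 7 + 1 + 2) / 6 = 22/6 = 3.6667

Step 2 — sample variances and covariances s[i,j] = (1/(n-1)) · Σ_k (x_{k,i} - mean_i) · (x_{k,j} - mean_j), with n-1 = 5:
  s[U,U] = ((0.1667)·(0.1667) + (2.1667)·(2.1667) + (-2.8333)·(-2.8333) + (-1.8333)·(-1.8333) + (1.1667)·(1.1667) + (1.1667)·(1.1667)) / 5 = 18.8333/5 = 3.7667
  s[U,V] = ((0.1667)·(2.3333) + (2.1667)·(0.3333) + (-2.8333)·(-1.6667) + (-1.8333)·(3.3333) + (1.1667)·(-2.6667) + (1.1667)·(-1.6667)) / 5 = -5.3333/5 = -1.0667
  s[V,V] = ((2.3333)·(2.3333) + (0.3333)·(0.3333) + (-1.6667)·(-1.6667) + (3.3333)·(3.3333) + (-2.6667)·(-2.6667) + (-1.6667)·(-1.6667)) / 5 = 29.3333/5 = 5.8667
  Sample standard deviations s_i = √(s[i,i]):
  s(U) = √(3.7667) = 1.9408
  s(V) = √(5.8667) = 2.4221

Step 3 — r_{ij} = s_{ij} / (s_i · s_j):
  r[U,U] = 1 (diagonal).
  r[U,V] = -1.0667 / (1.9408 · 2.4221) = -1.0667 / 4.7008 = -0.2269
  r[V,V] = 1 (diagonal).

R is symmetric with unit diagonal. Assembling:

R = [[1, -0.2269],
 [-0.2269, 1]]
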